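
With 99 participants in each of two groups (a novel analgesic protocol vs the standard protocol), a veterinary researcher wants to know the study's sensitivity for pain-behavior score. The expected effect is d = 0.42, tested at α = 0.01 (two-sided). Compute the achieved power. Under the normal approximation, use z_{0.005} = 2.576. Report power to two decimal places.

For two equal groups, power = Φ(d·√(n/2) − z_{α/2}).
d·√(n/2) = 0.42 × √(99/2) = 0.42 × 7.036 = 2.955.
z_β = 2.955 − 2.576 = 0.379.
Power = Φ(0.379) = 0.648.

power ≈ 0.65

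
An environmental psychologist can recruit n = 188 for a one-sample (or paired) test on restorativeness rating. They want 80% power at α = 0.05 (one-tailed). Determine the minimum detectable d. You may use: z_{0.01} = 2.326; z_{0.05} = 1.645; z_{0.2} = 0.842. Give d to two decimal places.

d_min ≈ 0.18

For a single sample (or paired design) of n = 188: d_min = (z_{α} + z_β)/√n.
z-sum = 1.645 + 0.842 = 2.487.
d_min = 2.487 / √188 = 2.487 / 13.711 = 0.181.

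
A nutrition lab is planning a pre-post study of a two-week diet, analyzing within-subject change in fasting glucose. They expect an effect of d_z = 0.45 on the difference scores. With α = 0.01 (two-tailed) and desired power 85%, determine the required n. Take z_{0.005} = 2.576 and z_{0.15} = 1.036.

For a paired (one-sample on differences) test: n = ((z_{α/2} + z_β) / d)².
z_{α/2} + z_β = 2.576 + 1.036 = 3.612.
n = (3.612 / 0.45)² = 8.027² = 64.43.
Round up.

n = 65 pairs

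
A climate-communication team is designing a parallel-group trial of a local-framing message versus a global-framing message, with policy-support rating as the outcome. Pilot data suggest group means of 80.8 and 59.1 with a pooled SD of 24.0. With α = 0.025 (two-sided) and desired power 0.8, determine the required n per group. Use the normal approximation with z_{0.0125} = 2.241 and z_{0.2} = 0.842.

n = 24 per group

Cohen's d = |M₁ − M₂| / SD_pooled = |80.8 − 59.1| / 24.0 = 21.7 / 24.0 = 0.904.
For two independent groups with equal n: n = 2·((z_{α/2} + z_β) / d)².
z_{α/2} + z_β = 2.241 + 0.842 = 3.083.
n = 2 × (3.083 / 0.904)² = 2 × 3.410² = 2 × 11.63 = 23.3.
Round up to the next whole participant.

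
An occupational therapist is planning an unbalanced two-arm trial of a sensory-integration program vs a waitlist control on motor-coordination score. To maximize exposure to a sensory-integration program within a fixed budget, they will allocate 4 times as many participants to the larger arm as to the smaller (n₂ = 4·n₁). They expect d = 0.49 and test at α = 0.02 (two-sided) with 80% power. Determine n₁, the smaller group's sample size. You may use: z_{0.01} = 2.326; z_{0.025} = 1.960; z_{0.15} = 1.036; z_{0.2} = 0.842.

With allocation ratio k = n₂/n₁ = 4, Var(x̄₁−x̄₂) = σ²(1/n₁ + 1/(k·n₁)) = σ²·(k+1)/(k·n₁).
So n₁ = (1 + 1/k)·((z_{α/2} + z_β)/d)² = 1.250 × (3.168/0.49)².
n₁ = 1.250 × 41.80 = 52.3.
Round up: n₁ = 53, giving n₂ = 4 × 53 = 212.

n₁ = 53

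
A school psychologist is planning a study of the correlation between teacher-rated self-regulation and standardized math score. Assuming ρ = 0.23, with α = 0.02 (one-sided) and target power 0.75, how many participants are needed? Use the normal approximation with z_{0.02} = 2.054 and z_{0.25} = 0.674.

Fisher's z: C = ½·ln((1+r)/(1−r)) = ½·ln(1.5974) = 0.2342.
n = ((z_{α} + z_β)/C)² + 3.
(2.054 + 0.674) / 0.2342 = 2.728 / 0.2342 = 11.648.
n = 11.648² + 3 = 135.68 + 3 = 138.7.
Round up.

n = 139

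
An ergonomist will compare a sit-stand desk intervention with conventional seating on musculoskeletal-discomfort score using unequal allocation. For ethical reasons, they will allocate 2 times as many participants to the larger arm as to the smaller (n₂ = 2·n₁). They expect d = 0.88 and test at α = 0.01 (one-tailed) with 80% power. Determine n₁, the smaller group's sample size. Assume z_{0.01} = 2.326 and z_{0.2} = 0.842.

With allocation ratio k = n₂/n₁ = 2, Var(x̄₁−x̄₂) = σ²(1/n₁ + 1/(k·n₁)) = σ²·(k+1)/(k·n₁).
So n₁ = (1 + 1/k)·((z_{α} + z_β)/d)² = 1.500 × (3.168/0.88)².
n₁ = 1.500 × 12.96 = 19.4.
Round up: n₁ = 20, giving n₂ = 2 × 20 = 40.

n₁ = 20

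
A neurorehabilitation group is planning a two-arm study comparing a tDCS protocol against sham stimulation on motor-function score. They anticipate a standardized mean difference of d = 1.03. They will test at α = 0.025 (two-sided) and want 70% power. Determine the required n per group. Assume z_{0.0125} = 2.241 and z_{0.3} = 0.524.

n = 15 per group

For two independent groups with equal n: n = 2·((z_{α/2} + z_β) / d)².
z_{α/2} + z_β = 2.241 + 0.524 = 2.765.
n = 2 × (2.765 / 1.03)² = 2 × 2.684² = 2 × 7.21 = 14.4.
Round up to the next whole participant.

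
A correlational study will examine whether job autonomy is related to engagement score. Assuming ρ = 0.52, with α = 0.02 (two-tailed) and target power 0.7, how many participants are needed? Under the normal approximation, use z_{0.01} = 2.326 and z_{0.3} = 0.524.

Fisher's z: C = ½·ln((1+r)/(1−r)) = ½·ln(3.1667) = 0.5763.
n = ((z_{α/2} + z_β)/C)² + 3.
(2.326 + 0.524) / 0.5763 = 2.850 / 0.5763 = 4.945.
n = 4.945² + 3 = 24.46 + 3 = 27.5.
Round up.

n = 28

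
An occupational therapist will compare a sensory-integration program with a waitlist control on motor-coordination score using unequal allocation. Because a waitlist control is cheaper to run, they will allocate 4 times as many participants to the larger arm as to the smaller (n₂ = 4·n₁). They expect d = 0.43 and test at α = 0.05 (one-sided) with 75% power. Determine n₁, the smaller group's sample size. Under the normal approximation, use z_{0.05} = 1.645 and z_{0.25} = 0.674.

With allocation ratio k = n₂/n₁ = 4, Var(x̄₁−x̄₂) = σ²(1/n₁ + 1/(k·n₁)) = σ²·(k+1)/(k·n₁).
So n₁ = (1 + 1/k)·((z_{α} + z_β)/d)² = 1.250 × (2.319/0.43)².
n₁ = 1.250 × 29.08 = 36.4.
Round up: n₁ = 37, giving n₂ = 4 × 37 = 148.

n₁ = 37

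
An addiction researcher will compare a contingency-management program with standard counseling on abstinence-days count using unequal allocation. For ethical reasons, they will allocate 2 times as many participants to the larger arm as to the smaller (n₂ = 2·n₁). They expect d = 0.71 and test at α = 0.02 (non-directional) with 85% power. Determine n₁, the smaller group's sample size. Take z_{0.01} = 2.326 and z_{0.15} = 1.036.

With allocation ratio k = n₂/n₁ = 2, Var(x̄₁−x̄₂) = σ²(1/n₁ + 1/(k·n₁)) = σ²·(k+1)/(k·n₁).
So n₁ = (1 + 1/k)·((z_{α/2} + z_β)/d)² = 1.500 × (3.362/0.71)².
n₁ = 1.500 × 22.42 = 33.6.
Round up: n₁ = 34, giving n₂ = 2 × 34 = 68.

n₁ = 34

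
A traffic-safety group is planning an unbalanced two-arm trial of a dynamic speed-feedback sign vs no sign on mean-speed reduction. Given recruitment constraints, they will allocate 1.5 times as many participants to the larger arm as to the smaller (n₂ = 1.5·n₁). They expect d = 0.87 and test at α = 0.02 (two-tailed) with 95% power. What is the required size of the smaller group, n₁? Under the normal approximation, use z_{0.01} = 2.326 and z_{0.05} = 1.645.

With allocation ratio k = n₂/n₁ = 1.5, Var(x̄₁−x̄₂) = σ²(1/n₁ + 1/(k·n₁)) = σ²·(k+1)/(k·n₁).
So n₁ = (1 + 1/k)·((z_{α/2} + z_β)/d)² = 1.667 × (3.971/0.87)².
n₁ = 1.667 × 20.83 = 34.7.
Round up: n₁ = 35, giving n₂ = ⌈1.5 × 35⌉ = ⌈52.5⌉ = 53.

n₁ = 35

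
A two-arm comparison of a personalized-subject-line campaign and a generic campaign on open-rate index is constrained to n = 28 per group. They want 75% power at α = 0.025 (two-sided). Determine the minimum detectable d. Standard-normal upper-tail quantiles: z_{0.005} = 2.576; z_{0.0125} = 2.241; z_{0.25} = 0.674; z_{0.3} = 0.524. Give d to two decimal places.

d_min ≈ 0.78

For two independent groups of n = 28 each: d_min = (z_{α/2} + z_β)·√(2/n).
z-sum = 2.241 + 0.674 = 2.915.
d_min = 2.915 × √(2/28) = 2.915 × 0.2673 = 0.779.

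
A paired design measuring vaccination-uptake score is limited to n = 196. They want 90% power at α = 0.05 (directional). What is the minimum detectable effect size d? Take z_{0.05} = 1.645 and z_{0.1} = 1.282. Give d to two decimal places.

d_min ≈ 0.21

For a single sample (or paired design) of n = 196: d_min = (z_{α} + z_β)/√n.
z-sum = 1.645 + 1.282 = 2.927.
d_min = 2.927 / √196 = 2.927 / 14.000 = 0.209.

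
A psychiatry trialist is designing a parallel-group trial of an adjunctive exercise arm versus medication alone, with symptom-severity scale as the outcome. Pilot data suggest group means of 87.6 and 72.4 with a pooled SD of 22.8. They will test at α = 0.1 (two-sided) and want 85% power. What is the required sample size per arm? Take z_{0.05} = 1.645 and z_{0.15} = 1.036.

n = 33 per group

Cohen's d = |M₁ − M₂| / SD_pooled = |87.6 − 72.4| / 22.8 = 15.2 / 22.8 = 0.667.
For two independent groups with equal n: n = 2·((z_{α/2} + z_β) / d)².
z_{α/2} + z_β = 1.645 + 1.036 = 2.681.
n = 2 × (2.681 / 0.667)² = 2 × 4.019² = 2 × 16.16 = 32.3.
Round up to the next whole participant.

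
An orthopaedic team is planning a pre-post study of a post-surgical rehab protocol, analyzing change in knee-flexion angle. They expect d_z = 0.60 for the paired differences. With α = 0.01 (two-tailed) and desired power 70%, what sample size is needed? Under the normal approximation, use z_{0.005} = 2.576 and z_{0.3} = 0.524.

n = 27 pairs

For a paired (one-sample on differences) test: n = ((z_{α/2} + z_β) / d)².
z_{α/2} + z_β = 2.576 + 0.524 = 3.100.
n = (3.100 / 0.60)² = 5.167² = 26.69.
Round up.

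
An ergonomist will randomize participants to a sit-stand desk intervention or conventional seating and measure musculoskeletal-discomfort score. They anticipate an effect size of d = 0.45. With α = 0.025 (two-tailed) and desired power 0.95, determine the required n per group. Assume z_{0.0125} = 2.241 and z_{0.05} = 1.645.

n = 150 per group

For two independent groups with equal n: n = 2·((z_{α/2} + z_β) / d)².
z_{α/2} + z_β = 2.241 + 1.645 = 3.886.
n = 2 × (3.886 / 0.45)² = 2 × 8.636² = 2 × 74.57 = 149.1.
Round up to the next whole participant.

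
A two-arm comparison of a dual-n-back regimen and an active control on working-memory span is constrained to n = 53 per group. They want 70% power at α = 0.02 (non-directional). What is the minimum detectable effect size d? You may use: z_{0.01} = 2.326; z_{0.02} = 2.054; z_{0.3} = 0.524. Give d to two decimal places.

For two independent groups of n = 53 each: d_min = (z_{α/2} + z_β)·√(2/n).
z-sum = 2.326 + 0.524 = 2.850.
d_min = 2.850 × √(2/53) = 2.850 × 0.1943 = 0.554.

d_min ≈ 0.55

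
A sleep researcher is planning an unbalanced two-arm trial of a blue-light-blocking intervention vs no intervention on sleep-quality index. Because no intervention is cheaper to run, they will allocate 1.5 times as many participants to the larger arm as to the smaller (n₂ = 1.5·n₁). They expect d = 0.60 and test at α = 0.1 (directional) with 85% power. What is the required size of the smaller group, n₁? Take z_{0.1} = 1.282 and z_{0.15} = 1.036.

n₁ = 25

With allocation ratio k = n₂/n₁ = 1.5, Var(x̄₁−x̄₂) = σ²(1/n₁ + 1/(k·n₁)) = σ²·(k+1)/(k·n₁).
So n₁ = (1 + 1/k)·((z_{α} + z_β)/d)² = 1.667 × (2.318/0.60)².
n₁ = 1.667 × 14.93 = 24.9.
Round up: n₁ = 25, giving n₂ = ⌈1.5 × 25⌉ = ⌈37.5⌉ = 38.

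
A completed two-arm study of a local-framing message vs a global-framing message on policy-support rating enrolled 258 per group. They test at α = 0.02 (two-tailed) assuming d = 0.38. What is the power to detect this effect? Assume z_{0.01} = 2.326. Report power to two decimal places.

power ≈ 0.98

For two equal groups, power = Φ(d·√(n/2) − z_{α/2}).
d·√(n/2) = 0.38 × √(258/2) = 0.38 × 11.358 = 4.316.
z_β = 4.316 − 2.326 = 1.990.
Power = Φ(1.990) = 0.977.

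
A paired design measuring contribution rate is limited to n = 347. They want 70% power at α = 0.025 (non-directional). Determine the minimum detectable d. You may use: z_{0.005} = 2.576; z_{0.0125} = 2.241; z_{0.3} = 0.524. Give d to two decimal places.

For a single sample (or paired design) of n = 347: d_min = (z_{α/2} + z_β)/√n.
z-sum = 2.241 + 0.524 = 2.765.
d_min = 2.765 / √347 = 2.765 / 18.628 = 0.148.

d_min ≈ 0.15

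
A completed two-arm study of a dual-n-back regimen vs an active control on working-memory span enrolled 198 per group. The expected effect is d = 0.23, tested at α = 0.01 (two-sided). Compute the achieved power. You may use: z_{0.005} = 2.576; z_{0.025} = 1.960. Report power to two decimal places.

power ≈ 0.39

For two equal groups, power = Φ(d·√(n/2) − z_{α/2}).
d·√(n/2) = 0.23 × √(198/2) = 0.23 × 9.950 = 2.288.
z_β = 2.288 − 2.576 = -0.288.
Power = Φ(-0.288) = 0.387.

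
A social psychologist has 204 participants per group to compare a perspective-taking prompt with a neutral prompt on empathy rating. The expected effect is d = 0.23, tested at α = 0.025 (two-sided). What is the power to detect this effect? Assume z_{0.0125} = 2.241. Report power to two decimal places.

power ≈ 0.53

For two equal groups, power = Φ(d·√(n/2) − z_{α/2}).
d·√(n/2) = 0.23 × √(204/2) = 0.23 × 10.100 = 2.323.
z_β = 2.323 − 2.241 = 0.082.
Power = Φ(0.082) = 0.533.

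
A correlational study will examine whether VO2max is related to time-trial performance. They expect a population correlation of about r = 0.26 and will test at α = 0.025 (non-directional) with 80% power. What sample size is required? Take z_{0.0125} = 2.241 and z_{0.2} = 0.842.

n = 138

Fisher's z: C = ½·ln((1+r)/(1−r)) = ½·ln(1.7027) = 0.2661.
n = ((z_{α/2} + z_β)/C)² + 3.
(2.241 + 0.842) / 0.2661 = 3.083 / 0.2661 = 11.586.
n = 11.586² + 3 = 134.23 + 3 = 137.2.
Round up.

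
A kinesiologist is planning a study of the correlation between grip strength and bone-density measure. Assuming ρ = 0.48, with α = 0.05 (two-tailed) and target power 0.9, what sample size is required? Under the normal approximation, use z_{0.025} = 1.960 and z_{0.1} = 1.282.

n = 42

Fisher's z: C = ½·ln((1+r)/(1−r)) = ½·ln(2.8462) = 0.5230.
n = ((z_{α/2} + z_β)/C)² + 3.
(1.960 + 1.282) / 0.5230 = 3.242 / 0.5230 = 6.199.
n = 6.199² + 3 = 38.43 + 3 = 41.4.
Round up.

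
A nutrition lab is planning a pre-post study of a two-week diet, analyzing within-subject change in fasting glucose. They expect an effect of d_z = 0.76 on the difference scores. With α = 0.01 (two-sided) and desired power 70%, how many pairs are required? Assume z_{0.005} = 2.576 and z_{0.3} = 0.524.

n = 17 pairs

For a paired (one-sample on differences) test: n = ((z_{α/2} + z_β) / d)².
z_{α/2} + z_β = 2.576 + 0.524 = 3.100.
n = (3.100 / 0.76)² = 4.079² = 16.64.
Round up.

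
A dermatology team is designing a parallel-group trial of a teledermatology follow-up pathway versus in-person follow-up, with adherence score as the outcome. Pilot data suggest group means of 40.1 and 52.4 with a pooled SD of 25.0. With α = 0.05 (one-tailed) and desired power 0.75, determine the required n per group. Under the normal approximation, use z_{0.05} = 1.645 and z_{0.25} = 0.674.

n = 45 per group

Cohen's d = |M₁ − M₂| / SD_pooled = |40.1 − 52.4| / 25.0 = 12.3 / 25.0 = 0.492.
For two independent groups with equal n: n = 2·((z_{α} + z_β) / d)².
z_{α} + z_β = 1.645 + 0.674 = 2.319.
n = 2 × (2.319 / 0.492)² = 2 × 4.713² = 2 × 22.22 = 44.4.
Round up to the next whole participant.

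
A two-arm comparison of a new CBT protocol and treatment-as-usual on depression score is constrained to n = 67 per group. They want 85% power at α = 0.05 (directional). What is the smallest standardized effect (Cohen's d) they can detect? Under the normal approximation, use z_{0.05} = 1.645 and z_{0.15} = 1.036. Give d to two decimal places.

d_min ≈ 0.46

For two independent groups of n = 67 each: d_min = (z_{α} + z_β)·√(2/n).
z-sum = 1.645 + 1.036 = 2.681.
d_min = 2.681 × √(2/67) = 2.681 × 0.1728 = 0.463.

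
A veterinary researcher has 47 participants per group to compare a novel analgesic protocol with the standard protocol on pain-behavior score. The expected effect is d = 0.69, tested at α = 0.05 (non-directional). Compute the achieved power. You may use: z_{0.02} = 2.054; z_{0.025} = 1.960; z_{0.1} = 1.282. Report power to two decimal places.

For two equal groups, power = Φ(d·√(n/2) − z_{α/2}).
d·√(n/2) = 0.69 × √(47/2) = 0.69 × 4.848 = 3.345.
z_β = 3.345 − 1.960 = 1.385.
Power = Φ(1.385) = 0.917.

power ≈ 0.92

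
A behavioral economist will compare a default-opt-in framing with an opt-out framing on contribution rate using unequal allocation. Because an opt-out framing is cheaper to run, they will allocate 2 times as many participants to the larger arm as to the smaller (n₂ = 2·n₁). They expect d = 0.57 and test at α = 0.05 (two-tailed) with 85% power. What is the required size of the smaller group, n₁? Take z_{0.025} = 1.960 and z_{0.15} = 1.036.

With allocation ratio k = n₂/n₁ = 2, Var(x̄₁−x̄₂) = σ²(1/n₁ + 1/(k·n₁)) = σ²·(k+1)/(k·n₁).
So n₁ = (1 + 1/k)·((z_{α/2} + z_β)/d)² = 1.500 × (2.996/0.57)².
n₁ = 1.500 × 27.63 = 41.4.
Round up: n₁ = 42, giving n₂ = 2 × 42 = 84.

n₁ = 42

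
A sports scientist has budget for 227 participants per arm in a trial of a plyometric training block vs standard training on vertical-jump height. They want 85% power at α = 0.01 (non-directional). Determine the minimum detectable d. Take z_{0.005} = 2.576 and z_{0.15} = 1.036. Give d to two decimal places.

For two independent groups of n = 227 each: d_min = (z_{α/2} + z_β)·√(2/n).
z-sum = 2.576 + 1.036 = 3.612.
d_min = 3.612 × √(2/227) = 3.612 × 0.0939 = 0.339.

d_min ≈ 0.34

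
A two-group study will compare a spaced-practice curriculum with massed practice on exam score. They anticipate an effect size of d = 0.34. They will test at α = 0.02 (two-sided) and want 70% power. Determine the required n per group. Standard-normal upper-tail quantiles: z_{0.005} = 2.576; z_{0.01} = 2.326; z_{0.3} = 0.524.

For two independent groups with equal n: n = 2·((z_{α/2} + z_β) / d)².
z_{α/2} + z_β = 2.326 + 0.524 = 2.850.
n = 2 × (2.850 / 0.34)² = 2 × 8.382² = 2 × 70.26 = 140.5.
Round up to the next whole participant.

n = 141 per group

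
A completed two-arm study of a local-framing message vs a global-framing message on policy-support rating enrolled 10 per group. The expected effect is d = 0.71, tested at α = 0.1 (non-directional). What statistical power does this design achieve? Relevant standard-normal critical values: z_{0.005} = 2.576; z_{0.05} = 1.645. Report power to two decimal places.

For two equal groups, power = Φ(d·√(n/2) − z_{α/2}).
d·√(n/2) = 0.71 × √(10/2) = 0.71 × 2.236 = 1.588.
z_β = 1.588 − 1.645 = -0.057.
Power = Φ(-0.057) = 0.477.

power ≈ 0.48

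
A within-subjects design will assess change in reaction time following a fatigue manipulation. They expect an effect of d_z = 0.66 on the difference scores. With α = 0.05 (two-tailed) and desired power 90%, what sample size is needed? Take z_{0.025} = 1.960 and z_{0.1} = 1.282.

n = 25 pairs

For a paired (one-sample on differences) test: n = ((z_{α/2} + z_β) / d)².
z_{α/2} + z_β = 1.960 + 1.282 = 3.242.
n = (3.242 / 0.66)² = 4.912² = 24.13.
Round up.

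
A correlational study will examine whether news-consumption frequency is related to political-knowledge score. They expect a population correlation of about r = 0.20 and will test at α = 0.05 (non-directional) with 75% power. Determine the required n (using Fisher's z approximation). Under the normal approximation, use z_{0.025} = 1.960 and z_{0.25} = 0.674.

n = 172

Fisher's z: C = ½·ln((1+r)/(1−r)) = ½·ln(1.5000) = 0.2027.
n = ((z_{α/2} + z_β)/C)² + 3.
(1.960 + 0.674) / 0.2027 = 2.634 / 0.2027 = 12.995.
n = 12.995² + 3 = 168.86 + 3 = 171.9.
Round up.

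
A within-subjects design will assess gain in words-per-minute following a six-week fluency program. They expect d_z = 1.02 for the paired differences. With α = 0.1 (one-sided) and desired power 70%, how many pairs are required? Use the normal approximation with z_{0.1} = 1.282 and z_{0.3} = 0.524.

n = 4 pairs

For a paired (one-sample on differences) test: n = ((z_{α} + z_β) / d)².
z_{α} + z_β = 1.282 + 0.524 = 1.806.
n = (1.806 / 1.02)² = 1.771² = 3.13.
Round up.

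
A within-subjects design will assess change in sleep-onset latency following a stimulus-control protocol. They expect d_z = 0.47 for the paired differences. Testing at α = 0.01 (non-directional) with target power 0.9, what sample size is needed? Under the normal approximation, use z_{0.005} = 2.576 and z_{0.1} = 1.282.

For a paired (one-sample on differences) test: n = ((z_{α/2} + z_β) / d)².
z_{α/2} + z_β = 2.576 + 1.282 = 3.858.
n = (3.858 / 0.47)² = 8.209² = 67.38.
Round up.

n = 68 pairs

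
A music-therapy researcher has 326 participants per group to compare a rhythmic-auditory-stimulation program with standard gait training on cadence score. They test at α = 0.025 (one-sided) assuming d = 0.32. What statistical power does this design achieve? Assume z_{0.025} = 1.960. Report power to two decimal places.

power ≈ 0.98

For two equal groups, power = Φ(d·√(n/2) − z_{α}).
d·√(n/2) = 0.32 × √(326/2) = 0.32 × 12.767 = 4.085.
z_β = 4.085 − 1.960 = 2.125.
Power = Φ(2.125) = 0.983.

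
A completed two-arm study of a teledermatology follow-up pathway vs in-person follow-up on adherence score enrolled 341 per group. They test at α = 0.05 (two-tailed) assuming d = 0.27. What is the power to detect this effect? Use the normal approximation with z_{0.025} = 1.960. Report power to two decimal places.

For two equal groups, power = Φ(d·√(n/2) − z_{α/2}).
d·√(n/2) = 0.27 × √(341/2) = 0.27 × 13.058 = 3.526.
z_β = 3.526 − 1.960 = 1.566.
Power = Φ(1.566) = 0.941.

power ≈ 0.94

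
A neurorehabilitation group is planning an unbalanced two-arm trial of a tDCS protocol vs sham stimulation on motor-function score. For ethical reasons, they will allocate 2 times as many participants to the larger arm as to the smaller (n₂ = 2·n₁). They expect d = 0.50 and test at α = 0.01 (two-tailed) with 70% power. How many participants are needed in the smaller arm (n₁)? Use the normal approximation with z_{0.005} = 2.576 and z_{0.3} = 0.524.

n₁ = 58

With allocation ratio k = n₂/n₁ = 2, Var(x̄₁−x̄₂) = σ²(1/n₁ + 1/(k·n₁)) = σ²·(k+1)/(k·n₁).
So n₁ = (1 + 1/k)·((z_{α/2} + z_β)/d)² = 1.500 × (3.100/0.50)².
n₁ = 1.500 × 38.44 = 57.7.
Round up: n₁ = 58, giving n₂ = 2 × 58 = 116.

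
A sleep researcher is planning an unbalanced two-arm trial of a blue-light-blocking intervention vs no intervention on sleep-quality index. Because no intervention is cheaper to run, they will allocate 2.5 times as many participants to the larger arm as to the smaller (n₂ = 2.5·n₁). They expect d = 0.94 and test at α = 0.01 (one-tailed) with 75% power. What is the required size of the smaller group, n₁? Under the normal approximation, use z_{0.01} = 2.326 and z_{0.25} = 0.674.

With allocation ratio k = n₂/n₁ = 2.5, Var(x̄₁−x̄₂) = σ²(1/n₁ + 1/(k·n₁)) = σ²·(k+1)/(k·n₁).
So n₁ = (1 + 1/k)·((z_{α} + z_β)/d)² = 1.400 × (3.000/0.94)².
n₁ = 1.400 × 10.19 = 14.3.
Round up: n₁ = 15, giving n₂ = ⌈2.5 × 15⌉ = ⌈37.5⌉ = 38.

n₁ = 15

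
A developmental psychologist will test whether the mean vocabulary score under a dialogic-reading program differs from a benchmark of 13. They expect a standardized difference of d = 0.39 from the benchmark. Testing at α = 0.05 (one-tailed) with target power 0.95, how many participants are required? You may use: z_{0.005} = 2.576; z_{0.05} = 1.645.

n = 72

For a one-sample test: n = ((z_{α} + z_β) / d)².
z_{α} + z_β = 1.645 + 1.645 = 3.290.
n = (3.290 / 0.39)² = 8.436² = 71.16.
Round up.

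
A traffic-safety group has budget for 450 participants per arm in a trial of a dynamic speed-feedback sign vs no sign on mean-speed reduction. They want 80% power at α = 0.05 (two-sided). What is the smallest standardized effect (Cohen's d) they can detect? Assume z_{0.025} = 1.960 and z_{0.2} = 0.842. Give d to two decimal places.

For two independent groups of n = 450 each: d_min = (z_{α/2} + z_β)·√(2/n).
z-sum = 1.960 + 0.842 = 2.802.
d_min = 2.802 × √(2/450) = 2.802 × 0.0667 = 0.187.

d_min ≈ 0.19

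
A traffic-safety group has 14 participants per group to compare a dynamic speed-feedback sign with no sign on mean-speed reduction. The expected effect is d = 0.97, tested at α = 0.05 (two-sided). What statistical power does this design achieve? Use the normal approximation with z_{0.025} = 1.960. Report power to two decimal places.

power ≈ 0.73

For two equal groups, power = Φ(d·√(n/2) − z_{α/2}).
d·√(n/2) = 0.97 × √(14/2) = 0.97 × 2.646 = 2.566.
z_β = 2.566 − 1.960 = 0.606.
Power = Φ(0.606) = 0.728.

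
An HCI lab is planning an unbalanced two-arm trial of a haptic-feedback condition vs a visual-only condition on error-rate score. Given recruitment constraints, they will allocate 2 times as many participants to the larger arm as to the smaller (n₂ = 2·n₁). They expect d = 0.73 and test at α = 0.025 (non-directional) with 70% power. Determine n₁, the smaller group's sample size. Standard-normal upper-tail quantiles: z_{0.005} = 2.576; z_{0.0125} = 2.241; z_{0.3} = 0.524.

With allocation ratio k = n₂/n₁ = 2, Var(x̄₁−x̄₂) = σ²(1/n₁ + 1/(k·n₁)) = σ²·(k+1)/(k·n₁).
So n₁ = (1 + 1/k)·((z_{α/2} + z_β)/d)² = 1.500 × (2.765/0.73)².
n₁ = 1.500 × 14.35 = 21.5.
Round up: n₁ = 22, giving n₂ = 2 × 22 = 44.

n₁ = 22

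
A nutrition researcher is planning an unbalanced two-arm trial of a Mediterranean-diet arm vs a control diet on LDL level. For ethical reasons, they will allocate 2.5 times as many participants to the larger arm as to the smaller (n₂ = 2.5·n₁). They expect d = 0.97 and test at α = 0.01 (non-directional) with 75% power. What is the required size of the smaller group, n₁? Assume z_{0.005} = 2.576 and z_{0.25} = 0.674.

n₁ = 16

With allocation ratio k = n₂/n₁ = 2.5, Var(x̄₁−x̄₂) = σ²(1/n₁ + 1/(k·n₁)) = σ²·(k+1)/(k·n₁).
So n₁ = (1 + 1/k)·((z_{α/2} + z_β)/d)² = 1.400 × (3.250/0.97)².
n₁ = 1.400 × 11.23 = 15.7.
Round up: n₁ = 16, giving n₂ = 2.5 × 16 = 40.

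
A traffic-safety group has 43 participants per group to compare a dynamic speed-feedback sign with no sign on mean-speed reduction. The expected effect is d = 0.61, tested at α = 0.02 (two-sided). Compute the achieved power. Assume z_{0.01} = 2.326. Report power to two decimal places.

power ≈ 0.69

For two equal groups, power = Φ(d·√(n/2) − z_{α/2}).
d·√(n/2) = 0.61 × √(43/2) = 0.61 × 4.637 = 2.828.
z_β = 2.828 − 2.326 = 0.502.
Power = Φ(0.502) = 0.692.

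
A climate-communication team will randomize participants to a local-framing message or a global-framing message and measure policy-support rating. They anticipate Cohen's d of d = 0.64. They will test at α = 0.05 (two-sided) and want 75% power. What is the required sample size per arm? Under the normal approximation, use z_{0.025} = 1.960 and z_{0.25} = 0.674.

For two independent groups with equal n: n = 2·((z_{α/2} + z_β) / d)².
z_{α/2} + z_β = 1.960 + 0.674 = 2.634.
n = 2 × (2.634 / 0.64)² = 2 × 4.116² = 2 × 16.94 = 33.9.
Round up to the next whole participant.

n = 34 per group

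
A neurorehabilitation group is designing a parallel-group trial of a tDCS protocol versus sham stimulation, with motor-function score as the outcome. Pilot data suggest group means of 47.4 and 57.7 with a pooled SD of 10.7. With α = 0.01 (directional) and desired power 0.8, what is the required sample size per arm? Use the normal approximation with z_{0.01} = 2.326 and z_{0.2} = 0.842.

n = 22 per group

Cohen's d = |M₁ − M₂| / SD_pooled = |47.4 − 57.7| / 10.7 = 10.3 / 10.7 = 0.963.
For two independent groups with equal n: n = 2·((z_{α} + z_β) / d)².
z_{α} + z_β = 2.326 + 0.842 = 3.168.
n = 2 × (3.168 / 0.963)² = 2 × 3.290² = 2 × 10.82 = 21.6.
Round up to the next whole participant.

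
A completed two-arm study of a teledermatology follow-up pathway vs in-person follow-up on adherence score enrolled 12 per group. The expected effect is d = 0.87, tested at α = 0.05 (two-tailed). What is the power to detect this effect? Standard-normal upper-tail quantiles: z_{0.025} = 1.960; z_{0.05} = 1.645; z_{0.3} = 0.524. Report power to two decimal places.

power ≈ 0.57

For two equal groups, power = Φ(d·√(n/2) − z_{α/2}).
d·√(n/2) = 0.87 × √(12/2) = 0.87 × 2.449 = 2.131.
z_β = 2.131 − 1.960 = 0.171.
Power = Φ(0.171) = 0.568.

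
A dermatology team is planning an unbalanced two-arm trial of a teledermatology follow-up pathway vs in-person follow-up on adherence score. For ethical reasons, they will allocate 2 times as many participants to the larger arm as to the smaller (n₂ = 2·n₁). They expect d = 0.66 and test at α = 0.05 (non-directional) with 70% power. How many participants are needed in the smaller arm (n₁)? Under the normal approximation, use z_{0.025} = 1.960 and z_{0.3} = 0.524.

With allocation ratio k = n₂/n₁ = 2, Var(x̄₁−x̄₂) = σ²(1/n₁ + 1/(k·n₁)) = σ²·(k+1)/(k·n₁).
So n₁ = (1 + 1/k)·((z_{α/2} + z_β)/d)² = 1.500 × (2.484/0.66)².
n₁ = 1.500 × 14.16 = 21.2.
Round up: n₁ = 22, giving n₂ = 2 × 22 = 44.

n₁ = 22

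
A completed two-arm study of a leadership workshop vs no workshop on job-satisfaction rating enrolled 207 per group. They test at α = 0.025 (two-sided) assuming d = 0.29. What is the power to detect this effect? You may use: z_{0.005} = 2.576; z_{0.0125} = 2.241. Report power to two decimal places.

power ≈ 0.76

For two equal groups, power = Φ(d·√(n/2) − z_{α/2}).
d·√(n/2) = 0.29 × √(207/2) = 0.29 × 10.173 = 2.950.
z_β = 2.950 − 2.241 = 0.709.
Power = Φ(0.709) = 0.761.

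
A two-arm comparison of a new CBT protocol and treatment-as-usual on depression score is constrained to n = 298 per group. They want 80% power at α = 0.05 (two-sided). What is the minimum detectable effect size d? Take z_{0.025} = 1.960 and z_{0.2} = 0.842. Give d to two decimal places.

d_min ≈ 0.23

For two independent groups of n = 298 each: d_min = (z_{α/2} + z_β)·√(2/n).
z-sum = 1.960 + 0.842 = 2.802.
d_min = 2.802 × √(2/298) = 2.802 × 0.0819 = 0.230.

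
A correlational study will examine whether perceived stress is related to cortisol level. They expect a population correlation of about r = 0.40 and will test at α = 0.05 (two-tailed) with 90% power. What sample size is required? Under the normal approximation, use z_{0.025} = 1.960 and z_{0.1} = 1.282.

n = 62

Fisher's z: C = ½·ln((1+r)/(1−r)) = ½·ln(2.3333) = 0.4236.
n = ((z_{α/2} + z_β)/C)² + 3.
(1.960 + 1.282) / 0.4236 = 3.242 / 0.4236 = 7.653.
n = 7.653² + 3 = 58.58 + 3 = 61.6.
Round up.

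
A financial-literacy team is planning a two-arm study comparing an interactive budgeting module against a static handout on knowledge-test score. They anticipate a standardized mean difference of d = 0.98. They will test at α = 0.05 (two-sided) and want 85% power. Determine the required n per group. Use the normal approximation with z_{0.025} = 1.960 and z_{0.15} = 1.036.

For two independent groups with equal n: n = 2·((z_{α/2} + z_β) / d)².
z_{α/2} + z_β = 1.960 + 1.036 = 2.996.
n = 2 × (2.996 / 0.98)² = 2 × 3.057² = 2 × 9.35 = 18.7.
Round up to the next whole participant.

n = 19 per group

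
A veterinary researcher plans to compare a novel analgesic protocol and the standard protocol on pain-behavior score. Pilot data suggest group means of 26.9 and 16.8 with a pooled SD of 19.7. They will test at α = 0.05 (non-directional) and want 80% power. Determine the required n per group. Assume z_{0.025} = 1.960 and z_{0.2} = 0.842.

Cohen's d = |M₁ − M₂| / SD_pooled = |26.9 − 16.8| / 19.7 = 10.1 / 19.7 = 0.513.
For two independent groups with equal n: n = 2·((z_{α/2} + z_β) / d)².
z_{α/2} + z_β = 1.960 + 0.842 = 2.802.
n = 2 × (2.802 / 0.513)² = 2 × 5.462² = 2 × 29.83 = 59.7.
Round up to the next whole participant.

n = 60 per group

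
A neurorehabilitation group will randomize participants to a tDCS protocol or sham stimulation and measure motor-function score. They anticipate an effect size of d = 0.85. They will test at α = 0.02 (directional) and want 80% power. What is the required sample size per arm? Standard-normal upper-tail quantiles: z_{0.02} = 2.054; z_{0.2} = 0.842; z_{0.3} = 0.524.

For two independent groups with equal n: n = 2·((z_{α} + z_β) / d)².
z_{α} + z_β = 2.054 + 0.842 = 2.896.
n = 2 × (2.896 / 0.85)² = 2 × 3.407² = 2 × 11.61 = 23.2.
Round up to the next whole participant.

n = 24 per group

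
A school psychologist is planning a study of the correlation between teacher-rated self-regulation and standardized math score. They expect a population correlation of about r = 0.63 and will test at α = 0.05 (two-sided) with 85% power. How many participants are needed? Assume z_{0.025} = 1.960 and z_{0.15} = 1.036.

n = 20

Fisher's z: C = ½·ln((1+r)/(1−r)) = ½·ln(4.4054) = 0.7414.
n = ((z_{α/2} + z_β)/C)² + 3.
(1.960 + 1.036) / 0.7414 = 2.996 / 0.7414 = 4.041.
n = 4.041² + 3 = 16.33 + 3 = 19.3.
Round up.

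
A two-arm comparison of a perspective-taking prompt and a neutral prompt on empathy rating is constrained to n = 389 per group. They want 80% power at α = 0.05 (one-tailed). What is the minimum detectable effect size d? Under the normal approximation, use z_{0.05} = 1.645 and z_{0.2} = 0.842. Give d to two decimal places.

d_min ≈ 0.18

For two independent groups of n = 389 each: d_min = (z_{α} + z_β)·√(2/n).
z-sum = 1.645 + 0.842 = 2.487.
d_min = 2.487 × √(2/389) = 2.487 × 0.0717 = 0.178.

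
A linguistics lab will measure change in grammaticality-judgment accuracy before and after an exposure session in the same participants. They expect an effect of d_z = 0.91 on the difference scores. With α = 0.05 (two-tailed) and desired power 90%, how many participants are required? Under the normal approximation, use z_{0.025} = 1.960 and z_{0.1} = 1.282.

n = 13 pairs

For a paired (one-sample on differences) test: n = ((z_{α/2} + z_β) / d)².
z_{α/2} + z_β = 1.960 + 1.282 = 3.242.
n = (3.242 / 0.91)² = 3.563² = 12.69.
Round up.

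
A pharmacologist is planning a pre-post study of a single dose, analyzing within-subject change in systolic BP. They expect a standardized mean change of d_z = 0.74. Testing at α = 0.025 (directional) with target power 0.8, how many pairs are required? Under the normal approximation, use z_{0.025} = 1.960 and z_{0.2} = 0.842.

For a paired (one-sample on differences) test: n = ((z_{α} + z_β) / d)².
z_{α} + z_β = 1.960 + 0.842 = 2.802.
n = (2.802 / 0.74)² = 3.786² = 14.34.
Round up.

n = 15 pairs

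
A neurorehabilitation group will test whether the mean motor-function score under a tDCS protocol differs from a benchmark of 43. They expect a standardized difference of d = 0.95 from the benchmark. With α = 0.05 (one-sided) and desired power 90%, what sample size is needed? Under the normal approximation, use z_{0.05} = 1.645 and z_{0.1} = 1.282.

n = 10

For a one-sample test: n = ((z_{α} + z_β) / d)².
z_{α} + z_β = 1.645 + 1.282 = 2.927.
n = (2.927 / 0.95)² = 3.081² = 9.49.
Round up.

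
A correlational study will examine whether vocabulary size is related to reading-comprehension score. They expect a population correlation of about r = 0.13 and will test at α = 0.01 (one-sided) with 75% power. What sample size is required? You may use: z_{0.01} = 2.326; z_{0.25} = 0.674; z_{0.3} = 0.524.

Fisher's z: C = ½·ln((1+r)/(1−r)) = ½·ln(1.2989) = 0.1307.
n = ((z_{α} + z_β)/C)² + 3.
(2.326 + 0.674) / 0.1307 = 3.000 / 0.1307 = 22.953.
n = 22.953² + 3 = 526.86 + 3 = 529.9.
Round up.

n = 530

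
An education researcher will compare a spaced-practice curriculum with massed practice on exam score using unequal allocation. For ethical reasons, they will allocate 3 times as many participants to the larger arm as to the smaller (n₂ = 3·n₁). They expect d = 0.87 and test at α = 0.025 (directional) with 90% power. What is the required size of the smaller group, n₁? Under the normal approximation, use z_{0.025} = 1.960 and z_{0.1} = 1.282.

With allocation ratio k = n₂/n₁ = 3, Var(x̄₁−x̄₂) = σ²(1/n₁ + 1/(k·n₁)) = σ²·(k+1)/(k·n₁).
So n₁ = (1 + 1/k)·((z_{α} + z_β)/d)² = 1.333 × (3.242/0.87)².
n₁ = 1.333 × 13.89 = 18.5.
Round up: n₁ = 19, giving n₂ = 3 × 19 = 57.

n₁ = 19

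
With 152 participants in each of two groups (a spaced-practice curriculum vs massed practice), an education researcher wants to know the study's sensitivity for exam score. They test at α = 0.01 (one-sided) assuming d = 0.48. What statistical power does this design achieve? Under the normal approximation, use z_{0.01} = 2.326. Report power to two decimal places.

For two equal groups, power = Φ(d·√(n/2) − z_{α}).
d·√(n/2) = 0.48 × √(152/2) = 0.48 × 8.718 = 4.185.
z_β = 4.185 − 2.326 = 1.859.
Power = Φ(1.859) = 0.968.

power ≈ 0.97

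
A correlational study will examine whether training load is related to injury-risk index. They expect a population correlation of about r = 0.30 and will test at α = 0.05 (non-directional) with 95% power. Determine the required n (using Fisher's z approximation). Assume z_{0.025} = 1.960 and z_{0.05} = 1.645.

Fisher's z: C = ½·ln((1+r)/(1−r)) = ½·ln(1.8571) = 0.3095.
n = ((z_{α/2} + z_β)/C)² + 3.
(1.960 + 1.645) / 0.3095 = 3.605 / 0.3095 = 11.648.
n = 11.648² + 3 = 135.67 + 3 = 138.7.
Round up.

n = 139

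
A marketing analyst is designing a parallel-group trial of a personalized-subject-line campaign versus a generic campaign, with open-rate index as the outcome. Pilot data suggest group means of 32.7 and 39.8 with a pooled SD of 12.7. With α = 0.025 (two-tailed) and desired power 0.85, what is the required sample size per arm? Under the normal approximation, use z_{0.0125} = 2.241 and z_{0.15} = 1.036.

n = 69 per group

Cohen's d = |M₁ − M₂| / SD_pooled = |32.7 − 39.8| / 12.7 = 7.1 / 12.7 = 0.559.
For two independent groups with equal n: n = 2·((z_{α/2} + z_β) / d)².
z_{α/2} + z_β = 2.241 + 1.036 = 3.277.
n = 2 × (3.277 / 0.559)² = 2 × 5.862² = 2 × 34.37 = 68.7.
Round up to the next whole participant.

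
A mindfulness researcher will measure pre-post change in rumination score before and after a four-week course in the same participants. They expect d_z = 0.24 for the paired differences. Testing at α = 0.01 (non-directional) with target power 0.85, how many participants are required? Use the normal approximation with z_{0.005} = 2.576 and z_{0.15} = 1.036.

For a paired (one-sample on differences) test: n = ((z_{α/2} + z_β) / d)².
z_{α/2} + z_β = 2.576 + 1.036 = 3.612.
n = (3.612 / 0.24)² = 15.050² = 226.50.
Round up.

n = 227 pairs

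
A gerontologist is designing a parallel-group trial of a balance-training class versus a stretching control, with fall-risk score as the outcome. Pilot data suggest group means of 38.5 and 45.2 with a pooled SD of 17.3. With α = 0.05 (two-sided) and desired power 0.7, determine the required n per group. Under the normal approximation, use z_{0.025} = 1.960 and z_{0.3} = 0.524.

Cohen's d = |M₁ − M₂| / SD_pooled = |38.5 − 45.2| / 17.3 = 6.7 / 17.3 = 0.387.
For two independent groups with equal n: n = 2·((z_{α/2} + z_β) / d)².
z_{α/2} + z_β = 1.960 + 0.524 = 2.484.
n = 2 × (2.484 / 0.387)² = 2 × 6.419² = 2 × 41.20 = 82.4.
Round up to the next whole participant.

n = 83 per group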